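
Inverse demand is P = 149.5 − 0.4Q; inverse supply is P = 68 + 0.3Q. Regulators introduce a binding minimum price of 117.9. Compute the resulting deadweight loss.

490.31

Competitive equilibrium: 149.5 − 0.4Q = 68 + 0.3Q → Q* = 116.4286, P* = 102.9286.
At the floor P = 117.9, quantity demanded = (149.5 − 117.9)/0.4 = 79.
Sellers' marginal cost at Q' = 79: 68 + 0.3·79 = 91.7.
ΔQ = 116.4286 − 79 = 37.4286; wedge = 117.9 − 91.7 = 26.2.
Welfare loss = ½ × 37.4286 × 26.2 = 490.31.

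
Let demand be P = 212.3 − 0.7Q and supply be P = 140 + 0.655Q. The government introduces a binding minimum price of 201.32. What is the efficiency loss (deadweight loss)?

961.51

Competitive equilibrium: 212.3 − 0.7Q = 140 + 0.655Q → Q* = 53.3579, P* = 174.9494.
At the floor P = 201.32, quantity demanded = (212.3 − 201.32)/0.7 = 15.6857.
Sellers' marginal cost at Q' = 15.6857: 140 + 0.655·15.6857 = 150.2741.
ΔQ = 53.3579 − 15.6857 = 37.6722; wedge = 201.32 − 150.2741 = 51.0459.
Deadweight loss = ½ × 37.6722 × 51.0459 = 961.51.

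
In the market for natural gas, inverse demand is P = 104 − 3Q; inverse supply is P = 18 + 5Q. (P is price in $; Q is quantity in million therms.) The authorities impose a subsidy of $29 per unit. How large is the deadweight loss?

Competitive equilibrium: 104 − 3Q = 18 + 5Q → Q* = 10.75, P* = 71.75.
The subsidy lowers effective supply by 29: P = 5Q − 11.
New quantity: 104 − 3Q = 5Q − 11 → Q' = 14.375.
Overproduction ΔQ = 14.375 − 10.75 = 3.625; wedge = subsidy = 29.
The triangle = ½ × 3.625 × 29 = $52.56 million.

$52.56 million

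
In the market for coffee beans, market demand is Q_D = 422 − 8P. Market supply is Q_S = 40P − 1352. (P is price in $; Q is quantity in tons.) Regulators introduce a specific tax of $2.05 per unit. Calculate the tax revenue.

In inverse form: demand P = 52.75 − 0.125Q, supply P = 33.8 + 0.025Q.
Competitive equilibrium: 52.75 − 0.125Q = 33.8 + 0.025Q → Q* = 126.3333, P* = 36.9583.
With the tax, the buyer price exceeds the seller price by 2.05: (52.75 − 0.125Q) − (33.8 + 0.025Q) = 2.05 → Q' = 112.6667.
Tax revenue = 2.05 × 112.6667 = $230.97.

$230.97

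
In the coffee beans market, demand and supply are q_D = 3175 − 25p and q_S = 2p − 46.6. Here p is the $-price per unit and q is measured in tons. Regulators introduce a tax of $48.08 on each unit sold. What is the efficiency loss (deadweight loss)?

$2140.45

In inverse form: demand p = 127 − 0.04q, supply p = 23.3 + 0.5q.
Competitive equilibrium: 127 − 0.04q = 23.3 + 0.5q → q* = 192.037, p* = 119.3185.
With the tax, the buyer price exceeds the seller price by 48.08: (127 − 0.04q) − (23.3 + 0.5q) = 48.08 → q' = 103.
Δq = 192.037 − 103 = 89.037; the wedge equals the tax, 48.08.
The triangle = ½ × 89.037 × 48.08 = $2140.45.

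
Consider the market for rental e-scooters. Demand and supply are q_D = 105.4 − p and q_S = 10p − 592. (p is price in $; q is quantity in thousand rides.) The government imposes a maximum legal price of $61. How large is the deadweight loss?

In inverse form: demand p = 105.4 − q, supply p = 59.2 + 0.1q.
Competitive equilibrium: 105.4 − q = 59.2 + 0.1q → q* = 42, p* = 63.4.
At the ceiling p = 61, quantity supplied = (61 − 59.2)/0.1 = 18.
Willingness to pay at q' = 18: 105.4 − 1·18 = 87.4.
Δq = 42 − 18 = 24; wedge = 87.4 − 61 = 26.4.
Deadweight loss = ½ × 24 × 26.4 = $316.80 thousand.

$316.80 thousand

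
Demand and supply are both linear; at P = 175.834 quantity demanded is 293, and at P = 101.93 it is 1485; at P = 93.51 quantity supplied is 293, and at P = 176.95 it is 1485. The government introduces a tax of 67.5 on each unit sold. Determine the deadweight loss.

17258.52

Demand slope = (101.93 − 175.834)/(1485 − 293) = −0.062, so P = 194 − 0.062Q.
Supply slope = (176.95 − 93.51)/(1485 − 293) = 0.07, so P = 73 + 0.07Q.
Competitive equilibrium: 194 − 0.062Q = 73 + 0.07Q → Q* = 916.6667, P* = 137.1667.
With the tax, the buyer price exceeds the seller price by 67.5: (194 − 0.062Q) − (73 + 0.07Q) = 67.5 → Q' = 405.303.
ΔQ = 916.6667 − 405.303 = 511.3637; the wedge equals the tax, 67.5.
The triangle = ½ × 511.3637 × 67.5 = 17258.52.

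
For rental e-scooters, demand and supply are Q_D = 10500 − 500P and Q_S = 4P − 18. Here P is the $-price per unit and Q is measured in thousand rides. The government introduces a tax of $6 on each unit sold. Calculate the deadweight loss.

$71.43 thousand

In inverse form: demand P = 21 − 0.002Q, supply P = 4.5 + 0.25Q.
Competitive equilibrium: 21 − 0.002Q = 4.5 + 0.25Q → Q* = 65.4762, P* = 20.869.
With the tax, the buyer price exceeds the seller price by 6: (21 − 0.002Q) − (4.5 + 0.25Q) = 6 → Q' = 41.6667.
ΔQ = 65.4762 − 41.6667 = 23.8095; the wedge equals the tax, 6.
The triangle = ½ × 23.8095 × 6 = $71.43 thousand.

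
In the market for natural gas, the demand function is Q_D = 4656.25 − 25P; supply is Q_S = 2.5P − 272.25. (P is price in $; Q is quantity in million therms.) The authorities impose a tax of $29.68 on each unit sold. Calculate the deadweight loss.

$1001.03 million

In inverse form: demand P = 186.25 − 0.04Q, supply P = 108.9 + 0.4Q.
Competitive equilibrium: 186.25 − 0.04Q = 108.9 + 0.4Q → Q* = 175.7955, P* = 179.2182.
With the tax, the buyer price exceeds the seller price by 29.68: (186.25 − 0.04Q) − (108.9 + 0.4Q) = 29.68 → Q' = 108.3409.
ΔQ = 175.7955 − 108.3409 = 67.4546; the wedge equals the tax, 29.68.
The triangle = ½ × 67.4546 × 29.68 = $1001.03 million.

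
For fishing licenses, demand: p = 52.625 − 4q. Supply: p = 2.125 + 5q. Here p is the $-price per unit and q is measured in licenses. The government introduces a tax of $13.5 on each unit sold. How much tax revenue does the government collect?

$55.50

Competitive equilibrium: 52.625 − 4q = 2.125 + 5q → q* = 5.6111, p* = 30.1806.
With the tax, the buyer price exceeds the seller price by 13.5: (52.625 − 4q) − (2.125 + 5q) = 13.5 → q' = 4.1111.
Tax revenue = 13.5 × 4.1111 = $55.50.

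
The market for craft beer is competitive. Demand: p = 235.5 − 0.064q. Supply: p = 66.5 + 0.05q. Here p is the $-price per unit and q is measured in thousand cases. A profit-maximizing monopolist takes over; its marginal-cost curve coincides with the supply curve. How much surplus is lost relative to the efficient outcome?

Competitive equilibrium: 235.5 − 0.064q = 66.5 + 0.05q → q* = 1482.45614, p* = 140.62281.
Marginal revenue: MR = 235.5 − 0.128q. Set MR = MC: 235.5 − 0.128q = 66.5 + 0.05q → q_m = 949.4382.
Price p_m = 235.5 − 0.064·949.4382 = 174.73596; MC(q_m) = 66.5 + 0.05·949.4382 = 113.97191.
Competitive q* = 1482.45614, so Δq = 533.01794; wedge = 174.73596 − 113.97191 = 60.76405.
The triangle = ½ × 533.01794 × 60.76405 = $16194.16 thousand.

$16194.16 thousand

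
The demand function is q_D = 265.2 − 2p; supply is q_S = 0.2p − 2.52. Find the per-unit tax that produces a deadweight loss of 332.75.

In inverse form: demand p = 132.6 − 0.5q, supply p = 12.6 + 5q.
Competitive equilibrium: 132.6 − 0.5q = 12.6 + 5q → q* = 21.8182, p* = 121.6909.
A tax t gives Δq = t/5.5 and wedge t, so DWL = t²/11.
t²/11 = 332.75 → t² = 3660.25 → t = 60.5.

60.5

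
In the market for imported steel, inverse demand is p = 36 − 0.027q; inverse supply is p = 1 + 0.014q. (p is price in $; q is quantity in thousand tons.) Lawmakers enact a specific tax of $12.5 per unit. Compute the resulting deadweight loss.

$1905.49 thousand

Competitive equilibrium: 36 − 0.027q = 1 + 0.014q → q* = 853.6585, p* = 12.9512.
With the tax, the buyer price exceeds the seller price by 12.5: (36 − 0.027q) − (1 + 0.014q) = 12.5 → q' = 548.7805.
Δq = 853.6585 − 548.7805 = 304.878; the wedge equals the tax, 12.5.
DWL = ½ × 304.878 × 12.5 = $1905.49 thousand.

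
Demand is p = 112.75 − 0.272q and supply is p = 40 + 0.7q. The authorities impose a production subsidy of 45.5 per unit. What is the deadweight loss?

1064.94

Competitive equilibrium: 112.75 − 0.272q = 40 + 0.7q → q* = 74.8457, p* = 92.392.
The subsidy lowers effective supply by 45.5: p = 0.7q − 5.5.
New quantity: 112.75 − 0.272q = 0.7q − 5.5 → q' = 121.6564.
Overproduction Δq = 121.6564 − 74.8457 = 46.8107; wedge = subsidy = 45.5.
Welfare loss = ½ × 46.8107 × 45.5 = 1064.94.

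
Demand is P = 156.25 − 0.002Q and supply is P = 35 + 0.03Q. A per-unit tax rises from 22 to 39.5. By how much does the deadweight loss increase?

16816.41

Competitive equilibrium: 156.25 − 0.002Q = 35 + 0.03Q → Q* = 3789.0625, P* = 148.6719.
For a per-unit tax t: ΔQ = t/0.032, so DWL = ½·t·(t/0.032) = t²/0.064.
At t = 22: DWL = 7562.5. At t = 39.5: DWL = 24378.906.
Increase = 24378.906 − 7562.5 = 16816.41.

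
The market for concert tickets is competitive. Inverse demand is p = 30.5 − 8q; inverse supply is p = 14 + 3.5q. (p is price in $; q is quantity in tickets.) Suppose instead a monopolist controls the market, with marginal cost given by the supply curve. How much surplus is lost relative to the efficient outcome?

Competitive equilibrium: 30.5 − 8q = 14 + 3.5q → q* = 1.4348, p* = 19.0217.
Marginal revenue: MR = 30.5 − 16q. Set MR = MC: 30.5 − 16q = 14 + 3.5q → q_m = 0.8462.
Price p_m = 30.5 − 8·0.8462 = 23.7304; MC(q_m) = 14 + 3.5·0.8462 = 16.9617.
Competitive q* = 1.4348, so Δq = 0.5886; wedge = 23.7304 − 16.9617 = 6.7687.
Deadweight loss = ½ × 0.5886 × 6.7687 = $1.99.

$1.99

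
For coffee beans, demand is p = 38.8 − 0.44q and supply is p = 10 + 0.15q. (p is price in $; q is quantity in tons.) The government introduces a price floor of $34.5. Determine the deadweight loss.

Competitive equilibrium: 38.8 − 0.44q = 10 + 0.15q → q* = 48.8136, p* = 17.322.
At the floor p = 34.5, quantity demanded = (38.8 − 34.5)/0.44 = 9.7727.
Sellers' marginal cost at q' = 9.7727: 10 + 0.15·9.7727 = 11.4659.
Δq = 48.8136 − 9.7727 = 39.0409; wedge = 34.5 − 11.4659 = 23.0341.
Welfare loss = ½ × 39.0409 × 23.0341 = $449.64.

$449.64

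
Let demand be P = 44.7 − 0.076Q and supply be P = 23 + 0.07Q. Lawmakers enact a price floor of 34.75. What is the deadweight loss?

Competitive equilibrium: 44.7 − 0.076Q = 23 + 0.07Q → Q* = 148.6301, P* = 33.4041.
At the floor P = 34.75, quantity demanded = (44.7 − 34.75)/0.076 = 130.9211.
Sellers' marginal cost at Q' = 130.9211: 23 + 0.07·130.9211 = 32.1645.
ΔQ = 148.6301 − 130.9211 = 17.709; wedge = 34.75 − 32.1645 = 2.5855.
DWL = ½ × 17.709 × 2.5855 = 22.89.

22.89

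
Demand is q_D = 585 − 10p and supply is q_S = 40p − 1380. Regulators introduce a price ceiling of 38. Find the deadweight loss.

In inverse form: demand p = 58.5 − 0.1q, supply p = 34.5 + 0.025q.
Competitive equilibrium: 58.5 − 0.1q = 34.5 + 0.025q → q* = 192, p* = 39.3.
At the ceiling p = 38, quantity supplied = (38 − 34.5)/0.025 = 140.
Willingness to pay at q' = 140: 58.5 − 0.1·140 = 44.5.
Δq = 192 − 140 = 52; wedge = 44.5 − 38 = 6.5.
Deadweight loss = ½ × 52 × 6.5 = 169.

169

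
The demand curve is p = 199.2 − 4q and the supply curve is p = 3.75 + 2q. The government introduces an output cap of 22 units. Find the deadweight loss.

Competitive equilibrium: 199.2 − 4q = 3.75 + 2q → q* = 32.575, p* = 68.9.
At q = 22: demand price = 199.2 − 4·22 = 111.2; supply price = 3.75 + 2·22 = 47.75.
Δq = 32.575 − 22 = 10.575; wedge = 111.2 − 47.75 = 63.45.
Welfare loss = ½ × 10.575 × 63.45 = 335.49.

335.49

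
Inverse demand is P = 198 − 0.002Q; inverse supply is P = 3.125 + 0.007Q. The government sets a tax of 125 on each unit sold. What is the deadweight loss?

Competitive equilibrium: 198 − 0.002Q = 3.125 + 0.007Q → Q* = 21652.7778, P* = 154.6944.
With the tax, the buyer price exceeds the seller price by 125: (198 − 0.002Q) − (3.125 + 0.007Q) = 125 → Q' = 7763.8889.
ΔQ = 21652.7778 − 7763.8889 = 13888.8889; the wedge equals the tax, 125.
DWL = ½ × 13888.8889 × 125 = 868055.56.

868055.56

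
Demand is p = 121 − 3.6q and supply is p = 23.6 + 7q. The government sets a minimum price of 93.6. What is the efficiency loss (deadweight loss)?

Competitive equilibrium: 121 − 3.6q = 23.6 + 7q → q* = 9.1887, p* = 87.9208.
At the floor p = 93.6, quantity demanded = (121 − 93.6)/3.6 = 7.6111.
Sellers' marginal cost at q' = 7.6111: 23.6 + 7·7.6111 = 76.8777.
Δq = 9.1887 − 7.6111 = 1.5776; wedge = 93.6 − 76.8777 = 16.7223.
DWL = ½ × 1.5776 × 16.7223 = 13.19.

13.19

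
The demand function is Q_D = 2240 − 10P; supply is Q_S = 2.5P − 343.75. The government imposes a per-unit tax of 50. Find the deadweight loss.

2500

In inverse form: demand P = 224 − 0.1Q, supply P = 137.5 + 0.4Q.
Competitive equilibrium: 224 − 0.1Q = 137.5 + 0.4Q → Q* = 173, P* = 206.7.
With the tax, the buyer price exceeds the seller price by 50: (224 − 0.1Q) − (137.5 + 0.4Q) = 50 → Q' = 73.
ΔQ = 173 − 73 = 100; the wedge equals the tax, 50.
Deadweight loss = ½ × 100 × 50 = 2500.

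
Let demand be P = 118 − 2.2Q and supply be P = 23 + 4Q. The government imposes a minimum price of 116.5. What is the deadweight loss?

664.49

Competitive equilibrium: 118 − 2.2Q = 23 + 4Q → Q* = 15.3226, P* = 84.2903.
At the floor P = 116.5, quantity demanded = (118 − 116.5)/2.2 = 0.6818.
Sellers' marginal cost at Q' = 0.6818: 23 + 4·0.6818 = 25.7272.
ΔQ = 15.3226 − 0.6818 = 14.6408; wedge = 116.5 − 25.7272 = 90.7728.
The triangle = ½ × 14.6408 × 90.7728 = 664.49.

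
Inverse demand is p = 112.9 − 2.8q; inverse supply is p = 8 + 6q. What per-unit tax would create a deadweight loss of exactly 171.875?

Competitive equilibrium: 112.9 − 2.8q = 8 + 6q → q* = 11.9205, p* = 79.5227.
A tax t gives Δq = t/8.8 and wedge t, so DWL = t²/17.6.
t²/17.6 = 171.875 → t² = 3025 → t = 55.

55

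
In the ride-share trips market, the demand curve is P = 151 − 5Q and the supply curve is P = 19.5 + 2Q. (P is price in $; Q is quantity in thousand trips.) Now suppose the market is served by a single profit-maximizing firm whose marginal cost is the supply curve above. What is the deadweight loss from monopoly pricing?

Competitive equilibrium: 151 − 5Q = 19.5 + 2Q → Q* = 18.7857, P* = 57.0714.
Marginal revenue: MR = 151 − 10Q. Set MR = MC: 151 − 10Q = 19.5 + 2Q → Q_m = 10.9583.
Price P_m = 151 − 5·10.9583 = 96.2085; MC(Q_m) = 19.5 + 2·10.9583 = 41.4166.
Competitive Q* = 18.7857, so ΔQ = 7.8274; wedge = 96.2085 − 41.4166 = 54.7919.
Deadweight loss = ½ × 7.8274 × 54.7919 = $214.44 thousand.

$214.44 thousand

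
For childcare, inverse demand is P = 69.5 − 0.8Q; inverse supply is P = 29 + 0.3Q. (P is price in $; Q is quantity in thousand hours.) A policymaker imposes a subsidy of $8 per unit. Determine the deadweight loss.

Competitive equilibrium: 69.5 − 0.8Q = 29 + 0.3Q → Q* = 36.8182, P* = 40.0455.
The subsidy lowers effective supply by 8: P = 21 + 0.3Q.
New quantity: 69.5 − 0.8Q = 21 + 0.3Q → Q' = 44.0909.
Overproduction ΔQ = 44.0909 − 36.8182 = 7.2727; wedge = subsidy = 8.
The triangle = ½ × 7.2727 × 8 = $29.09 thousand.

$29.09 thousand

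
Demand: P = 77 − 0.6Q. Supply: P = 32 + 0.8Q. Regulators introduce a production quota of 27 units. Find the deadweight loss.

Competitive equilibrium: 77 − 0.6Q = 32 + 0.8Q → Q* = 32.1429, P* = 57.7143.
At Q = 27: demand price = 77 − 0.6·27 = 60.8; supply price = 32 + 0.8·27 = 53.6.
ΔQ = 32.1429 − 27 = 5.1429; wedge = 60.8 − 53.6 = 7.2.
DWL = ½ × 5.1429 × 7.2 = 18.51.

18.51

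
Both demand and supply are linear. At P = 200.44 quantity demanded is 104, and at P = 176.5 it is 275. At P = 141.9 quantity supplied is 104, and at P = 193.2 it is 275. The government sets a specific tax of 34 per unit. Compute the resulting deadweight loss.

Demand slope = (176.5 − 200.44)/(275 − 104) = −0.14, so P = 215 − 0.14Q.
Supply slope = (193.2 − 141.9)/(275 − 104) = 0.3, so P = 110.7 + 0.3Q.
Competitive equilibrium: 215 − 0.14Q = 110.7 + 0.3Q → Q* = 237.0455, P* = 181.8136.
With the tax, the buyer price exceeds the seller price by 34: (215 − 0.14Q) − (110.7 + 0.3Q) = 34 → Q' = 159.7727.
ΔQ = 237.0455 − 159.7727 = 77.2728; the wedge equals the tax, 34.
DWL = ½ × 77.2728 × 34 = 1313.64.

1313.64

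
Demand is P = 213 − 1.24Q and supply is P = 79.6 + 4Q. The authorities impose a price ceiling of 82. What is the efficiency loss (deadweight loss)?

1618.95

Competitive equilibrium: 213 − 1.24Q = 79.6 + 4Q → Q* = 25.458, P* = 181.4321.
At the ceiling P = 82, quantity supplied = (82 − 79.6)/4 = 0.6.
Willingness to pay at Q' = 0.6: 213 − 1.24·0.6 = 212.256.
ΔQ = 25.458 − 0.6 = 24.858; wedge = 212.256 − 82 = 130.256.
Welfare loss = ½ × 24.858 × 130.256 = 1618.95.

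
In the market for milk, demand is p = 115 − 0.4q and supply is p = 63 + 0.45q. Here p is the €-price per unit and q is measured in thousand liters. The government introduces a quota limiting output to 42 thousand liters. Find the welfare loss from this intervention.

Competitive equilibrium: 115 − 0.4q = 63 + 0.45q → q* = 61.1765, p* = 90.5294.
At q = 42: demand price = 115 − 0.4·42 = 98.2; supply price = 63 + 0.45·42 = 81.9.
Δq = 61.1765 − 42 = 19.1765; wedge = 98.2 − 81.9 = 16.3.
The triangle = ½ × 19.1765 × 16.3 = €156.29 thousand.

€156.29 thousand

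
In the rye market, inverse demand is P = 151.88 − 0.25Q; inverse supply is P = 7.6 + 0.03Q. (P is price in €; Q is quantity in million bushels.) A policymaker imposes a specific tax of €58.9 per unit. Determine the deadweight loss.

€6195.02 million

Competitive equilibrium: 151.88 − 0.25Q = 7.6 + 0.03Q → Q* = 515.2857, P* = 23.0586.
With the tax, the buyer price exceeds the seller price by 58.9: (151.88 − 0.25Q) − (7.6 + 0.03Q) = 58.9 → Q' = 304.9286.
ΔQ = 515.2857 − 304.9286 = 210.3571; the wedge equals the tax, 58.9.
DWL = ½ × 210.3571 × 58.9 = €6195.02 million.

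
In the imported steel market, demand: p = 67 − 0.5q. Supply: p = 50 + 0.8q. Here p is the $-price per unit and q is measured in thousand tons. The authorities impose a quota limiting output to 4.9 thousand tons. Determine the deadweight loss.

Competitive equilibrium: 67 − 0.5q = 50 + 0.8q → q* = 13.0769, p* = 60.4615.
At q = 4.9: demand price = 67 − 0.5·4.9 = 64.55; supply price = 50 + 0.8·4.9 = 53.92.
Δq = 13.0769 − 4.9 = 8.1769; wedge = 64.55 − 53.92 = 10.63.
Deadweight loss = ½ × 8.1769 × 10.63 = $43.46 thousand.

$43.46 thousand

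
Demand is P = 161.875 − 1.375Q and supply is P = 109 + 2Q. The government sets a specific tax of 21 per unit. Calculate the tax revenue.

198.33

Competitive equilibrium: 161.875 − 1.375Q = 109 + 2Q → Q* = 15.6667, P* = 140.3333.
With the tax, the buyer price exceeds the seller price by 21: (161.875 − 1.375Q) − (109 + 2Q) = 21 → Q' = 9.4444.
Tax revenue = 21 × 9.4444 = 198.33.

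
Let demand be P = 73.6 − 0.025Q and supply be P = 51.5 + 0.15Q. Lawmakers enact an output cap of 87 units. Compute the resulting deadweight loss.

135.04

Competitive equilibrium: 73.6 − 0.025Q = 51.5 + 0.15Q → Q* = 126.2857, P* = 70.4429.
At Q = 87: demand price = 73.6 − 0.025·87 = 71.425; supply price = 51.5 + 0.15·87 = 64.55.
ΔQ = 126.2857 − 87 = 39.2857; wedge = 71.425 − 64.55 = 6.875.
DWL = ½ × 39.2857 × 6.875 = 135.04.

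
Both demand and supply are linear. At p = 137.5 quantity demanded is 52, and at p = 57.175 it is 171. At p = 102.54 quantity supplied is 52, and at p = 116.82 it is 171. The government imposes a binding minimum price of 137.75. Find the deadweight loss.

781.68

Demand slope = (57.175 − 137.5)/(171 − 52) = −0.675, so p = 172.6 − 0.675q.
Supply slope = (116.82 − 102.54)/(171 − 52) = 0.12, so p = 96.3 + 0.12q.
Competitive equilibrium: 172.6 − 0.675q = 96.3 + 0.12q → q* = 95.9748, p* = 107.817.
At the floor p = 137.75, quantity demanded = (172.6 − 137.75)/0.675 = 51.6296.
Sellers' marginal cost at q' = 51.6296: 96.3 + 0.12·51.6296 = 102.4956.
Δq = 95.9748 − 51.6296 = 44.3452; wedge = 137.75 − 102.4956 = 35.2544.
DWL = ½ × 44.3452 × 35.2544 = 781.68.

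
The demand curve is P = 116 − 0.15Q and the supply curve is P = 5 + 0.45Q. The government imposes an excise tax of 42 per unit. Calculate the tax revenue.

Competitive equilibrium: 116 − 0.15Q = 5 + 0.45Q → Q* = 185, P* = 88.25.
With the tax, the buyer price exceeds the seller price by 42: (116 − 0.15Q) − (5 + 0.45Q) = 42 → Q' = 115.
Tax revenue = 42 × 115 = 4830.

4830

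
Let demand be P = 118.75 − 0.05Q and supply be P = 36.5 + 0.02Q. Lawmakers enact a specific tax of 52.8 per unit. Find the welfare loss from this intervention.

19913.14

Competitive equilibrium: 118.75 − 0.05Q = 36.5 + 0.02Q → Q* = 1175, P* = 60.
With the tax, the buyer price exceeds the seller price by 52.8: (118.75 − 0.05Q) − (36.5 + 0.02Q) = 52.8 → Q' = 420.7143.
ΔQ = 1175 − 420.7143 = 754.2857; the wedge equals the tax, 52.8.
Deadweight loss = ½ × 754.2857 × 52.8 = 19913.14.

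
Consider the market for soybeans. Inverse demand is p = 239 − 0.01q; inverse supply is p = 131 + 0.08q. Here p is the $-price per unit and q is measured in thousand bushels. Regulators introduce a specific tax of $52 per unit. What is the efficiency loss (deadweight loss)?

$15022.22 thousand

Competitive equilibrium: 239 − 0.01q = 131 + 0.08q → q* = 1200, p* = 227.
With the tax, the buyer price exceeds the seller price by 52: (239 − 0.01q) − (131 + 0.08q) = 52 → q' = 622.2222.
Δq = 1200 − 622.2222 = 577.7778; the wedge equals the tax, 52.
The triangle = ½ × 577.7778 × 52 = $15022.22 thousand.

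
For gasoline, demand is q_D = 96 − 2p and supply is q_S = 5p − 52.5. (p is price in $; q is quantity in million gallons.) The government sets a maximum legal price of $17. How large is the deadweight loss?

$155.40 million

In inverse form: demand p = 48 − 0.5q, supply p = 10.5 + 0.2q.
Competitive equilibrium: 48 − 0.5q = 10.5 + 0.2q → q* = 53.5714, p* = 21.2143.
At the ceiling p = 17, quantity supplied = (17 − 10.5)/0.2 = 32.5.
Willingness to pay at q' = 32.5: 48 − 0.5·32.5 = 31.75.
Δq = 53.5714 − 32.5 = 21.0714; wedge = 31.75 − 17 = 14.75.
DWL = ½ × 21.0714 × 14.75 = $155.40 million.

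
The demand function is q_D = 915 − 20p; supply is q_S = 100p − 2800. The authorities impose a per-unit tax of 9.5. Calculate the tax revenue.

In inverse form: demand p = 45.75 − 0.05q, supply p = 28 + 0.01q.
Competitive equilibrium: 45.75 − 0.05q = 28 + 0.01q → q* = 295.8333, p* = 30.9583.
With the tax, the buyer price exceeds the seller price by 9.5: (45.75 − 0.05q) − (28 + 0.01q) = 9.5 → q' = 137.5.
Tax revenue = 9.5 × 137.5 = 1306.25.

1306.25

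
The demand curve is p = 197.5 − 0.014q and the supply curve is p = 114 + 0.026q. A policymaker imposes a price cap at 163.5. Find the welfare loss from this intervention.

674.57

Competitive equilibrium: 197.5 − 0.014q = 114 + 0.026q → q* = 2087.5, p* = 168.275.
At the ceiling p = 163.5, quantity supplied = (163.5 − 114)/0.026 = 1903.84615.
Willingness to pay at q' = 1903.84615: 197.5 − 0.014·1903.84615 = 170.84615.
Δq = 2087.5 − 1903.84615 = 183.65385; wedge = 170.84615 − 163.5 = 7.34615.
DWL = ½ × 183.65385 × 7.34615 = 674.57.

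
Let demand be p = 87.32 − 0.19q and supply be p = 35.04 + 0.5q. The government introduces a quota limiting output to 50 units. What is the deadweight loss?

Competitive equilibrium: 87.32 − 0.19q = 35.04 + 0.5q → q* = 75.7681, p* = 72.9241.
At q = 50: demand price = 87.32 − 0.19·50 = 77.82; supply price = 35.04 + 0.5·50 = 60.04.
Δq = 75.7681 − 50 = 25.7681; wedge = 77.82 − 60.04 = 17.78.
DWL = ½ × 25.7681 × 17.78 = 229.08.

229.08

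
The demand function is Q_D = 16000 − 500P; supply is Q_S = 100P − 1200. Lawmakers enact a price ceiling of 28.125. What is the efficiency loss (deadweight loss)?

In inverse form: demand P = 32 − 0.002Q, supply P = 12 + 0.01Q.
Competitive equilibrium: 32 − 0.002Q = 12 + 0.01Q → Q* = 1666.6667, P* = 28.6667.
At the ceiling P = 28.125, quantity supplied = (28.125 − 12)/0.01 = 1612.5.
Willingness to pay at Q' = 1612.5: 32 − 0.002·1612.5 = 28.775.
ΔQ = 1666.6667 − 1612.5 = 54.1667; wedge = 28.775 − 28.125 = 0.65.
Welfare loss = ½ × 54.1667 × 0.65 = 17.60.

17.60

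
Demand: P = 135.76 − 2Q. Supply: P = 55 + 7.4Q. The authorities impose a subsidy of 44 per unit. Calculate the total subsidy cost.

Competitive equilibrium: 135.76 − 2Q = 55 + 7.4Q → Q* = 8.5915, P* = 118.577.
The subsidy lowers effective supply by 44: P = 11 + 7.4Q.
New quantity: 135.76 − 2Q = 11 + 7.4Q → Q' = 13.2723.
Total subsidy cost = 44 × 13.2723 = 583.98.

583.98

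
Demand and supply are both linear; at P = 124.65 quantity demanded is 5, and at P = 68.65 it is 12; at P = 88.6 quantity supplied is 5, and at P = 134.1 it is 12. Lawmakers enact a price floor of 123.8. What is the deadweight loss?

Demand slope = (68.65 − 124.65)/(12 − 5) = −8, so P = 164.65 − 8Q.
Supply slope = (134.1 − 88.6)/(12 − 5) = 6.5, so P = 56.1 + 6.5Q.
Competitive equilibrium: 164.65 − 8Q = 56.1 + 6.5Q → Q* = 7.48621, P* = 104.76034.
At the floor P = 123.8, quantity demanded = (164.65 − 123.8)/8 = 5.10625.
Sellers' marginal cost at Q' = 5.10625: 56.1 + 6.5·5.10625 = 89.29063.
ΔQ = 7.48621 − 5.10625 = 2.37996; wedge = 123.8 − 89.29063 = 34.50937.
The triangle = ½ × 2.37996 × 34.50937 = 41.07.

41.07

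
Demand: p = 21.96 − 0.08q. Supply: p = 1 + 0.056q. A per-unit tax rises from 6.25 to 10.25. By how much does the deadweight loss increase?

242.65

Competitive equilibrium: 21.96 − 0.08q = 1 + 0.056q → q* = 154.1176, p* = 9.6306.
For a per-unit tax t: Δq = t/0.136, so DWL = ½·t·(t/0.136) = t²/0.272.
At t = 6.25: DWL = 143.612. At t = 10.25: DWL = 386.259.
Increase = 386.259 − 143.612 = 242.65.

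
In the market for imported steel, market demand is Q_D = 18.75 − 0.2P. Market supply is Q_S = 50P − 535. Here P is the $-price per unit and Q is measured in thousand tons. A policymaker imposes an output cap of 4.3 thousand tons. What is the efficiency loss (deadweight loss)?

In inverse form: demand P = 93.75 − 5Q, supply P = 10.7 + 0.02Q.
Competitive equilibrium: 93.75 − 5Q = 10.7 + 0.02Q → Q* = 16.5438, P* = 11.0309.
At Q = 4.3: demand price = 93.75 − 5·4.3 = 72.25; supply price = 10.7 + 0.02·4.3 = 10.786.
ΔQ = 16.5438 − 4.3 = 12.2438; wedge = 72.25 − 10.786 = 61.464.
Welfare loss = ½ × 12.2438 × 61.464 = $376.28 thousand.

$376.28 thousand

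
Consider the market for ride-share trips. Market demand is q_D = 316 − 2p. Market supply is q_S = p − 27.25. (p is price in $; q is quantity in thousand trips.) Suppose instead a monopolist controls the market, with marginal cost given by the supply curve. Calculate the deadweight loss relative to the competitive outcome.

In inverse form: demand p = 158 − 0.5q, supply p = 27.25 + q.
Competitive equilibrium: 158 − 0.5q = 27.25 + q → q* = 87.1667, p* = 114.4167.
Marginal revenue: MR = 158 − q. Set MR = MC: 158 − q = 27.25 + q → q_m = 65.375.
Price p_m = 158 − 0.5·65.375 = 125.3125; MC(q_m) = 27.25 + 1·65.375 = 92.625.
Competitive q* = 87.1667, so Δq = 21.7917; wedge = 125.3125 − 92.625 = 32.6875.
The triangle = ½ × 21.7917 × 32.6875 = $356.16 thousand.

$356.16 thousand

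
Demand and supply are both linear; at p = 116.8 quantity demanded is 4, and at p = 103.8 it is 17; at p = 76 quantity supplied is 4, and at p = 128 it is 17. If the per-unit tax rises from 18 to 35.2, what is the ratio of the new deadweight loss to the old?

3.824

Demand slope = (103.8 − 116.8)/(17 − 4) = −1, so p = 120.8 − q.
Supply slope = (128 − 76)/(17 − 4) = 4, so p = 60 + 4q.
Competitive equilibrium: 120.8 − q = 60 + 4q → q* = 12.16, p* = 108.64.
For a per-unit tax t: Δq = t/5, so DWL = ½·t·(t/5) = t²/10.
At t = 18: DWL = 32.4. At t = 35.2: DWL = 123.904.
Ratio = (35.2/18)² = 3.824.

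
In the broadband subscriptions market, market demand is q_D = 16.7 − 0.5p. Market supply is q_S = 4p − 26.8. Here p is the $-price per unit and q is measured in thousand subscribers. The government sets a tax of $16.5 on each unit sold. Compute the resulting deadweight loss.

$60.50 thousand

In inverse form: demand p = 33.4 − 2q, supply p = 6.7 + 0.25q.
Competitive equilibrium: 33.4 − 2q = 6.7 + 0.25q → q* = 11.8667, p* = 9.6667.
With the tax, the buyer price exceeds the seller price by 16.5: (33.4 − 2q) − (6.7 + 0.25q) = 16.5 → q' = 4.5333.
Δq = 11.8667 − 4.5333 = 7.3334; the wedge equals the tax, 16.5.
The triangle = ½ × 7.3334 × 16.5 = $60.50 thousand.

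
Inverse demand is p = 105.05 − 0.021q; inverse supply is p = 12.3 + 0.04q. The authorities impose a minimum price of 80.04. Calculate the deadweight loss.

Competitive equilibrium: 105.05 − 0.021q = 12.3 + 0.04q → q* = 1520.491803, p* = 73.119672.
At the floor p = 80.04, quantity demanded = (105.05 − 80.04)/0.021 = 1190.952381.
Sellers' marginal cost at q' = 1190.952381: 12.3 + 0.04·1190.952381 = 59.938095.
Δq = 1520.491803 − 1190.952381 = 329.539422; wedge = 80.04 − 59.938095 = 20.101905.
DWL = ½ × 329.539422 × 20.101905 = 3312.19.

3312.19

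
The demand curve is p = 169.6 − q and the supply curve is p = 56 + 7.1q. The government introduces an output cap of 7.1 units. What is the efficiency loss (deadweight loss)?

Competitive equilibrium: 169.6 − q = 56 + 7.1q → q* = 14.0247, p* = 155.5753.
At q = 7.1: demand price = 169.6 − 1·7.1 = 162.5; supply price = 56 + 7.1·7.1 = 106.41.
Δq = 14.0247 − 7.1 = 6.9247; wedge = 162.5 − 106.41 = 56.09.
The triangle = ½ × 6.9247 × 56.09 = 194.20.

194.20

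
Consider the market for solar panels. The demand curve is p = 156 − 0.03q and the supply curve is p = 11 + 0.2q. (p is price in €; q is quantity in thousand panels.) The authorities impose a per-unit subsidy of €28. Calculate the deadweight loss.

Competitive equilibrium: 156 − 0.03q = 11 + 0.2q → q* = 630.4348, p* = 137.087.
The subsidy lowers effective supply by 28: p = 0.2q − 17.
New quantity: 156 − 0.03q = 0.2q − 17 → q' = 752.1739.
Overproduction Δq = 752.1739 − 630.4348 = 121.7391; wedge = subsidy = 28.
DWL = ½ × 121.7391 × 28 = €1704.35 thousand.

€1704.35 thousand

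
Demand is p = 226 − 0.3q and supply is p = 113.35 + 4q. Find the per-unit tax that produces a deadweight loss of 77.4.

Competitive equilibrium: 226 − 0.3q = 113.35 + 4q → q* = 26.1977, p* = 218.1407.
A tax t gives Δq = t/4.3 and wedge t, so DWL = t²/8.6.
t²/8.6 = 77.4 → t² = 665.64 → t = 25.8.

25.8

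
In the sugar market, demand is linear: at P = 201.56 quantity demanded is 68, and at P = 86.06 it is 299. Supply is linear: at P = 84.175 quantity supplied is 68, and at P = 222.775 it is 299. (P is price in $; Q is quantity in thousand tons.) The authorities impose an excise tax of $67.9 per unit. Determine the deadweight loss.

Demand slope = (86.06 − 201.56)/(299 − 68) = −0.5, so P = 235.56 − 0.5Q.
Supply slope = (222.775 − 84.175)/(299 − 68) = 0.6, so P = 43.375 + 0.6Q.
Competitive equilibrium: 235.56 − 0.5Q = 43.375 + 0.6Q → Q* = 174.7136, P* = 148.2032.
With the tax, the buyer price exceeds the seller price by 67.9: (235.56 − 0.5Q) − (43.375 + 0.6Q) = 67.9 → Q' = 112.9864.
ΔQ = 174.7136 − 112.9864 = 61.7272; the wedge equals the tax, 67.9.
Deadweight loss = ½ × 61.7272 × 67.9 = $2095.64 thousand.

$2095.64 thousand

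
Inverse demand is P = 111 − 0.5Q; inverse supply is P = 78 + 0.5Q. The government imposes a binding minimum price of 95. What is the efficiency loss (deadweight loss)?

Competitive equilibrium: 111 − 0.5Q = 78 + 0.5Q → Q* = 33, P* = 94.5.
At the floor P = 95, quantity demanded = (111 − 95)/0.5 = 32.
Sellers' marginal cost at Q' = 32: 78 + 0.5·32 = 94.
ΔQ = 33 − 32 = 1; wedge = 95 − 94 = 1.
Deadweight loss = ½ × 1 × 1 = 0.50.

0.50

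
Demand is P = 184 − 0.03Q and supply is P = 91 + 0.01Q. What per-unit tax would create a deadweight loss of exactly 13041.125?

Competitive equilibrium: 184 − 0.03Q = 91 + 0.01Q → Q* = 2325, P* = 114.25.
A tax t gives ΔQ = t/0.04 and wedge t, so DWL = t²/0.08.
t²/0.08 = 13041.125 → t² = 1043.29 → t = 32.3.

32.3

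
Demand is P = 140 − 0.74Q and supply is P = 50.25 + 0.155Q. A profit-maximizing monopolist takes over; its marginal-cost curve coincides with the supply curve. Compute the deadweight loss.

921.82

Competitive equilibrium: 140 − 0.74Q = 50.25 + 0.155Q → Q* = 100.27933, P* = 65.793296.
Marginal revenue: MR = 140 − 1.48Q. Set MR = MC: 140 − 1.48Q = 50.25 + 0.155Q → Q_m = 54.892966.
Price P_m = 140 − 0.74·54.892966 = 99.379205; MC(Q_m) = 50.25 + 0.155·54.892966 = 58.75841.
Competitive Q* = 100.27933, so ΔQ = 45.386364; wedge = 99.379205 − 58.75841 = 40.620795.
The triangle = ½ × 45.386364 × 40.620795 = 921.82.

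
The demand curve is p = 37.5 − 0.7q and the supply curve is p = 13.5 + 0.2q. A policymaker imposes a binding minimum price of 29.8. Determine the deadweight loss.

Competitive equilibrium: 37.5 − 0.7q = 13.5 + 0.2q → q* = 26.6667, p* = 18.8333.
At the floor p = 29.8, quantity demanded = (37.5 − 29.8)/0.7 = 11.
Sellers' marginal cost at q' = 11: 13.5 + 0.2·11 = 15.7.
Δq = 26.6667 − 11 = 15.6667; wedge = 29.8 − 15.7 = 14.1.
Deadweight loss = ½ × 15.6667 × 14.1 = 110.45.

110.45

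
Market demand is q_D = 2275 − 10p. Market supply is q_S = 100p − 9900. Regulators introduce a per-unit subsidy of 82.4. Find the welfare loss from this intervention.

In inverse form: demand p = 227.5 − 0.1q, supply p = 99 + 0.01q.
Competitive equilibrium: 227.5 − 0.1q = 99 + 0.01q → q* = 1168.1818, p* = 110.6818.
The subsidy lowers effective supply by 82.4: p = 16.6 + 0.01q.
New quantity: 227.5 − 0.1q = 16.6 + 0.01q → q' = 1917.2727.
Overproduction Δq = 1917.2727 − 1168.1818 = 749.0909; wedge = subsidy = 82.4.
Deadweight loss = ½ × 749.0909 × 82.4 = 30862.55.

30862.55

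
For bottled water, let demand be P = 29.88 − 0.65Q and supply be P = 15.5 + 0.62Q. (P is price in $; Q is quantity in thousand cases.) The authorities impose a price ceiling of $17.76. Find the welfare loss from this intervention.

$37.43 thousand

Competitive equilibrium: 29.88 − 0.65Q = 15.5 + 0.62Q → Q* = 11.3228, P* = 22.5202.
At the ceiling P = 17.76, quantity supplied = (17.76 − 15.5)/0.62 = 3.6452.
Willingness to pay at Q' = 3.6452: 29.88 − 0.65·3.6452 = 27.5106.
ΔQ = 11.3228 − 3.6452 = 7.6776; wedge = 27.5106 − 17.76 = 9.7506.
The triangle = ½ × 7.6776 × 9.7506 = $37.43 thousand.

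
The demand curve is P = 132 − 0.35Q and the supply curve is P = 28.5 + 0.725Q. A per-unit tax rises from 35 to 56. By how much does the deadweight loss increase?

888.84

Competitive equilibrium: 132 − 0.35Q = 28.5 + 0.725Q → Q* = 96.2791, P* = 98.3023.
For a per-unit tax t: ΔQ = t/1.075, so DWL = ½·t·(t/1.075) = t²/2.15.
At t = 35: DWL = 569.767. At t = 56: DWL = 1458.605.
Increase = 1458.605 − 569.767 = 888.84.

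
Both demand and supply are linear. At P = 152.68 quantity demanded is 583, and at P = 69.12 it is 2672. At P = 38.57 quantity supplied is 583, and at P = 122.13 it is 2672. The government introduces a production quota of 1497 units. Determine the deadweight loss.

10501.13

Demand slope = (69.12 − 152.68)/(2672 − 583) = −0.04, so P = 176 − 0.04Q.
Supply slope = (122.13 − 38.57)/(2672 − 583) = 0.04, so P = 15.25 + 0.04Q.
Competitive equilibrium: 176 − 0.04Q = 15.25 + 0.04Q → Q* = 2009.375, P* = 95.625.
At Q = 1497: demand price = 176 − 0.04·1497 = 116.12; supply price = 15.25 + 0.04·1497 = 75.13.
ΔQ = 2009.375 − 1497 = 512.375; wedge = 116.12 − 75.13 = 40.99.
DWL = ½ × 512.375 × 40.99 = 10501.13.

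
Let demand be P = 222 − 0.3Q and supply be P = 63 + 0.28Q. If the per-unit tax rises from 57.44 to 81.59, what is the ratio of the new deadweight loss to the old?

Competitive equilibrium: 222 − 0.3Q = 63 + 0.28Q → Q* = 274.1379, P* = 139.7586.
For a per-unit tax t: ΔQ = t/0.58, so DWL = ½·t·(t/0.58) = t²/1.16.
At t = 57.44: DWL = 2844.270. At t = 81.59: DWL = 5738.731.
Ratio = (81.59/57.44)² = 2.018.

2.018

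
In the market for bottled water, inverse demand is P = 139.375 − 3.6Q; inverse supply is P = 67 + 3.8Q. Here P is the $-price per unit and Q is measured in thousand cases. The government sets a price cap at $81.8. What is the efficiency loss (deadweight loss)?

$128.17 thousand

Competitive equilibrium: 139.375 − 3.6Q = 67 + 3.8Q → Q* = 9.7804, P* = 104.1655.
At the ceiling P = 81.8, quantity supplied = (81.8 − 67)/3.8 = 3.8947.
Willingness to pay at Q' = 3.8947: 139.375 − 3.6·3.8947 = 125.3541.
ΔQ = 9.7804 − 3.8947 = 5.8857; wedge = 125.3541 − 81.8 = 43.5541.
Deadweight loss = ½ × 5.8857 × 43.5541 = $128.17 thousand.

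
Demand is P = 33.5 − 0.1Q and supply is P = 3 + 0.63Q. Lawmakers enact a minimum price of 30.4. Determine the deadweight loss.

42.42

Competitive equilibrium: 33.5 − 0.1Q = 3 + 0.63Q → Q* = 41.7808, P* = 29.3219.
At the floor P = 30.4, quantity demanded = (33.5 − 30.4)/0.1 = 31.
Sellers' marginal cost at Q' = 31: 3 + 0.63·31 = 22.53.
ΔQ = 41.7808 − 31 = 10.7808; wedge = 30.4 − 22.53 = 7.87.
The triangle = ½ × 10.7808 × 7.87 = 42.42.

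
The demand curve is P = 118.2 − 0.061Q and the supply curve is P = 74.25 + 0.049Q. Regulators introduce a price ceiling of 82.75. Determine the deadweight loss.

2811.07

Competitive equilibrium: 118.2 − 0.061Q = 74.25 + 0.049Q → Q* = 399.54545, P* = 93.82773.
At the ceiling P = 82.75, quantity supplied = (82.75 − 74.25)/0.049 = 173.46939.
Willingness to pay at Q' = 173.46939: 118.2 − 0.061·173.46939 = 107.61837.
ΔQ = 399.54545 − 173.46939 = 226.07606; wedge = 107.61837 − 82.75 = 24.86837.
The triangle = ½ × 226.07606 × 24.86837 = 2811.07.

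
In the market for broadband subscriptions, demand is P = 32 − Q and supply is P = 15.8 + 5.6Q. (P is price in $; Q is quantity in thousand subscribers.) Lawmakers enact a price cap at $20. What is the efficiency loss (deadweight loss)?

Competitive equilibrium: 32 − Q = 15.8 + 5.6Q → Q* = 2.4545, P* = 29.5455.
At the ceiling P = 20, quantity supplied = (20 − 15.8)/5.6 = 0.75.
Willingness to pay at Q' = 0.75: 32 − 1·0.75 = 31.25.
ΔQ = 2.4545 − 0.75 = 1.7045; wedge = 31.25 − 20 = 11.25.
Deadweight loss = ½ × 1.7045 × 11.25 = $9.59 thousand.

$9.59 thousand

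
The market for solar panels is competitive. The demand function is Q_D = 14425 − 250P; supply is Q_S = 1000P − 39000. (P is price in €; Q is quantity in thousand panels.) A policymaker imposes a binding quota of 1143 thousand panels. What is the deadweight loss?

In inverse form: demand P = 57.7 − 0.004Q, supply P = 39 + 0.001Q.
Competitive equilibrium: 57.7 − 0.004Q = 39 + 0.001Q → Q* = 3740, P* = 42.74.
At Q = 1143: demand price = 57.7 − 0.004·1143 = 53.128; supply price = 39 + 0.001·1143 = 40.143.
ΔQ = 3740 − 1143 = 2597; wedge = 53.128 − 40.143 = 12.985.
The triangle = ½ × 2597 × 12.985 = €16861.02 thousand.

€16861.02 thousand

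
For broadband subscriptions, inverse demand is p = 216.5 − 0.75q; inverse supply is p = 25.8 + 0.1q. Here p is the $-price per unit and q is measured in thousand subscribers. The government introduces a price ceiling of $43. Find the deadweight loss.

Competitive equilibrium: 216.5 − 0.75q = 25.8 + 0.1q → q* = 224.3529, p* = 48.2353.
At the ceiling p = 43, quantity supplied = (43 − 25.8)/0.1 = 172.
Willingness to pay at q' = 172: 216.5 − 0.75·172 = 87.5.
Δq = 224.3529 − 172 = 52.3529; wedge = 87.5 − 43 = 44.5.
Welfare loss = ½ × 52.3529 × 44.5 = $1164.85 thousand.

$1164.85 thousand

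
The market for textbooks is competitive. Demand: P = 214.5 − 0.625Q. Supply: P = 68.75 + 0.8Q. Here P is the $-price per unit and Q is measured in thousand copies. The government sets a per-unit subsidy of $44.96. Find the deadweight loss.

$709.26 thousand

Competitive equilibrium: 214.5 − 0.625Q = 68.75 + 0.8Q → Q* = 102.2807, P* = 150.5746.
The subsidy lowers effective supply by 44.96: P = 23.79 + 0.8Q.
New quantity: 214.5 − 0.625Q = 23.79 + 0.8Q → Q' = 133.8316.
Overproduction ΔQ = 133.8316 − 102.2807 = 31.5509; wedge = subsidy = 44.96.
Welfare loss = ½ × 31.5509 × 44.96 = $709.26 thousand.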